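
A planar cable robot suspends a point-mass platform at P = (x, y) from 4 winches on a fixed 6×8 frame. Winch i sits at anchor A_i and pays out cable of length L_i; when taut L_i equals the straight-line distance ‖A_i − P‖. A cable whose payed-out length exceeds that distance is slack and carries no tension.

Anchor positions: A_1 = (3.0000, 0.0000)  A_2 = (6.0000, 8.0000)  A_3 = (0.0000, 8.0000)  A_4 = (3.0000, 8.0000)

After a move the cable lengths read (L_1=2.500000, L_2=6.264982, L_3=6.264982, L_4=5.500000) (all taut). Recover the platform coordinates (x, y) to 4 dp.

(3.0000, 2.5000)

each cable: (A_i−P)·(A_i−P) = L_i²; let k_i = ‖A_i‖²−L_i²
k_1 = 9.0000+0.0000−6.2500 = 2.7500
row 1: -6.0000x − 16.0000y = -58.0000  (k_2=60.7500)
row 2: 6.0000x − 16.0000y = -22.0000  (k_3=24.7500)
row 3: 0.0000x − 16.0000y = -40.0000  (k_4=42.7500)
Cramer on rows 1–2 → x = 3.0000, y = 2.5000
check cable 4: ‖A_4−P‖² = 30.2500 ≈ L_4² = 30.2500 ✓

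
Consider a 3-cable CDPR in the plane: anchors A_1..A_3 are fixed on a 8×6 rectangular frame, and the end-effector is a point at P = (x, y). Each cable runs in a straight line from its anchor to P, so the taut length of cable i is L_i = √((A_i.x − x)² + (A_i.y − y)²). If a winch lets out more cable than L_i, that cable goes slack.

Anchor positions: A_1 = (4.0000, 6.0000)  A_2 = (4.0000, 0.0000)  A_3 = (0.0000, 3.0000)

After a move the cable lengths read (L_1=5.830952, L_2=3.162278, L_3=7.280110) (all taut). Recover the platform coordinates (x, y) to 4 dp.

circle eqns → linear via eq_j − eq_1; set q_j = A_j·A_j − L_j²
q_1 = 16.0000+36.0000−34.0000 = 18.0000
0.0000·x + 12.0000·y = q_1−q_2 = 12.0000
8.0000·x + 6.0000·y = q_1−q_3 = 62.0000
solve first two rows → x=7.0000, y=1.0000

(7.0000, 1.0000)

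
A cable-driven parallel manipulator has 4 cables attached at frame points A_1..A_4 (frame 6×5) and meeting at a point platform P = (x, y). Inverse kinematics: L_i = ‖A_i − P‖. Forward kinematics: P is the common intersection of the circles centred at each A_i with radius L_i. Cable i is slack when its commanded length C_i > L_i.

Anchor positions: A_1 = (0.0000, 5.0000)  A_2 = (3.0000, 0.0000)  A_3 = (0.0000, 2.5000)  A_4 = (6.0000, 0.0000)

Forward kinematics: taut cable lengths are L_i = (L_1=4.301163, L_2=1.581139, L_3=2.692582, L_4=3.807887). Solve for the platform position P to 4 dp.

each cable: (A_i−P)·(A_i−P) = L_i²; let k_i = ‖A_i‖²−L_i²
k_1 = 0.0000+25.0000−18.5000 = 6.5000
row 1: -6.0000x + 10.0000y = 0.0000  (k_2=6.5000)
row 2: 0.0000x + 5.0000y = 7.5000  (k_3=-1.0000)
row 3: -12.0000x + 10.0000y = -15.0000  (k_4=21.5000)
Cramer on rows 1–2 → x = 2.5000, y = 1.5000
check cable 4: ‖A_4−P‖² = 14.5000 ≈ L_4² = 14.5000 ✓

(2.5000, 1.5000)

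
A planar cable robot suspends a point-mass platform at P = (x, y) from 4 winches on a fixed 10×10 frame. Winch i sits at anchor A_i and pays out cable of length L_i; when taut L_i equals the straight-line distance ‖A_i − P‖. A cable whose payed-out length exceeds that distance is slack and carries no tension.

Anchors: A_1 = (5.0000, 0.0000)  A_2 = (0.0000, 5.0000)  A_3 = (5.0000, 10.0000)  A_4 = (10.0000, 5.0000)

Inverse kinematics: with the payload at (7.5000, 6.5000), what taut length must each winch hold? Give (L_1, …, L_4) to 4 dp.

(6.9642, 7.6485, 4.3012, 2.9155)

L_1 = √((5.0000−7.5000)² + (0.0000−6.5000)²) = 6.9642
L_2 = √((0.0000−7.5000)² + (5.0000−6.5000)²) = 7.6485
L_3 = √((5.0000−7.5000)² + (10.0000−6.5000)²) = 4.3012
L_4 = √((10.0000−7.5000)² + (5.0000−6.5000)²) = 2.9155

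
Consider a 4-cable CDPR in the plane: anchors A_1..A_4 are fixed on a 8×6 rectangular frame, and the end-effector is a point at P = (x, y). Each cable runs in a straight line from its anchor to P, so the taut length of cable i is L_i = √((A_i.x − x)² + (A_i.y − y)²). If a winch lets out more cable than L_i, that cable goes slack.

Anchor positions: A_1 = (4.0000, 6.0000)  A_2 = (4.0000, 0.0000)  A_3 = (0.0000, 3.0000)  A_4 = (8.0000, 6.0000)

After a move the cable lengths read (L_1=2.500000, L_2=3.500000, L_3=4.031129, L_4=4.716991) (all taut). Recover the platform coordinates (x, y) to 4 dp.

(4.0000, 3.5000)

circle eqns → linear via eq_j − eq_1; set k_j = A_j·A_j − L_j²
k_1 = 16.0000+36.0000−6.2500 = 45.7500
0.0000·x + 12.0000·y = k_1−k_2 = 42.0000
8.0000·x + 6.0000·y = k_1−k_3 = 53.0000
-8.0000·x + 0.0000·y = k_1−k_4 = -32.0000
solve first two rows → x=4.0000, y=3.5000
check cable 4: ‖A_4−P‖² = 22.2500 ≈ L_4² = 22.2500 ✓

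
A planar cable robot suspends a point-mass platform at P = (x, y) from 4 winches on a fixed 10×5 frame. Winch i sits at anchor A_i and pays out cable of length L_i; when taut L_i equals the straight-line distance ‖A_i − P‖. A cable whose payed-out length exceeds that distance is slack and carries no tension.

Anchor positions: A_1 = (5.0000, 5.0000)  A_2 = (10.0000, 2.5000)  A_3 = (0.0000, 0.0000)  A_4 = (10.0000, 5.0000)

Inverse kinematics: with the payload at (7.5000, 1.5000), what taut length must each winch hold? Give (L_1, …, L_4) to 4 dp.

L_1 = √((5.0000−7.5000)² + (5.0000−1.5000)²) = 4.3012
L_2 = √((10.0000−7.5000)² + (2.5000−1.5000)²) = 2.6926
L_3 = √((0.0000−7.5000)² + (0.0000−1.5000)²) = 7.6485
L_4 = √((10.0000−7.5000)² + (5.0000−1.5000)²) = 4.3012

(4.3012, 2.6926, 7.6485, 4.3012)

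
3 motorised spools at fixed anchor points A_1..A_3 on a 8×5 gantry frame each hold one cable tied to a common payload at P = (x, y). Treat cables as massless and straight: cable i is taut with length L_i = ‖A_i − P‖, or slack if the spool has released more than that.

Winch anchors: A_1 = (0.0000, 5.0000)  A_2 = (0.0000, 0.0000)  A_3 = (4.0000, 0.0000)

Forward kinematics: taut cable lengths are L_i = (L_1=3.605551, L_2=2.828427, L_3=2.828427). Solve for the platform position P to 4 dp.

expand ‖A_i−P‖²=L_i² and subtract eq 1 (k_i ≔ ‖A_i‖²−L_i²)
k_1 = 0.0000+25.0000−13.0000 = 12.0000
eq1−eq2 → [0.0000  10.0000]·P = 20.0000
eq1−eq3 → [-8.0000  10.0000]·P = 4.0000
2×2 solve → P = (2.0000, 2.0000)

(2.0000, 2.0000)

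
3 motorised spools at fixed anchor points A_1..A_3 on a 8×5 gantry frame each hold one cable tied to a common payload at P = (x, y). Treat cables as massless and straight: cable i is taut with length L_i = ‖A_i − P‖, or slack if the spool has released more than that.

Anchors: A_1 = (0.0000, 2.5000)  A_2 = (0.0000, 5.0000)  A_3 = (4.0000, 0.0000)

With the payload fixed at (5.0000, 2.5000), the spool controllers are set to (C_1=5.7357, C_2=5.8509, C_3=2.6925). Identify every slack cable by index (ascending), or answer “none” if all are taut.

i=1: geometric 5.0000 vs commanded 5.7357 ⇒ slack
i=2: geometric 5.5902 vs commanded 5.8509 ⇒ slack
i=3: geometric 2.6926 vs commanded 2.6925 ⇒ taut

1, 2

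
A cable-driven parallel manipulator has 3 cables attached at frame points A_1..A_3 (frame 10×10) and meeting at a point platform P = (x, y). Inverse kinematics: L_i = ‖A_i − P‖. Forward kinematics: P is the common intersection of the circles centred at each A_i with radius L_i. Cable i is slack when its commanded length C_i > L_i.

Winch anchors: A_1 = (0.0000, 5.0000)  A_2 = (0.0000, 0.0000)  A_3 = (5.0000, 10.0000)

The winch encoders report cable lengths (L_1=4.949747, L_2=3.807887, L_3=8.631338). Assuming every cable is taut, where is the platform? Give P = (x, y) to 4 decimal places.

expand ‖A_i−P‖²=L_i² and subtract eq 1 (q_i ≔ ‖A_i‖²−L_i²)
q_1 = 0.0000+25.0000−24.5000 = 0.5000
eq1−eq2 → [0.0000  10.0000]·P = 15.0000
eq1−eq3 → [-10.0000  -10.0000]·P = -50.0000
2×2 solve → P = (3.5000, 1.5000)

(3.5000, 1.5000)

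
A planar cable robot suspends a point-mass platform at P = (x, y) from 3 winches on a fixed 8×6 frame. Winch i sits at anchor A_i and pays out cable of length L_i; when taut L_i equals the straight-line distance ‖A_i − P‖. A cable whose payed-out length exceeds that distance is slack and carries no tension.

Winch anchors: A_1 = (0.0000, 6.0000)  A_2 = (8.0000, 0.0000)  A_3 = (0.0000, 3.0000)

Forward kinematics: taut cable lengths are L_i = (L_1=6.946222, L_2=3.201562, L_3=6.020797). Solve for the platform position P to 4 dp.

(6.0000, 2.5000)

expand ‖A_i−P‖²=L_i² and subtract eq 1 (k_i ≔ ‖A_i‖²−L_i²)
k_1 = 0.0000+36.0000−48.2500 = -12.2500
eq1−eq2 → [-16.0000  12.0000]·P = -66.0000
eq1−eq3 → [0.0000  6.0000]·P = 15.0000
2×2 solve → P = (6.0000, 2.5000)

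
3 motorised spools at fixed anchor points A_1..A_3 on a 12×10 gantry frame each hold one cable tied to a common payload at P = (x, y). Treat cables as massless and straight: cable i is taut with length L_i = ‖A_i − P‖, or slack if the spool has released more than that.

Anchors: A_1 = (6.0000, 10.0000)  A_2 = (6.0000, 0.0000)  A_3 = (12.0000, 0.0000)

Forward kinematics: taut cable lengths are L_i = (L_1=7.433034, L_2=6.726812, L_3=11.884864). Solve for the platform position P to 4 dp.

circle eqns → linear via eq_j − eq_1; set c_j = A_j·A_j − L_j²
c_1 = 36.0000+100.0000−55.2500 = 80.7500
0.0000·x + 20.0000·y = c_1−c_2 = 90.0000
-12.0000·x + 20.0000·y = c_1−c_3 = 78.0000
solve first two rows → x=1.0000, y=4.5000

(1.0000, 4.5000)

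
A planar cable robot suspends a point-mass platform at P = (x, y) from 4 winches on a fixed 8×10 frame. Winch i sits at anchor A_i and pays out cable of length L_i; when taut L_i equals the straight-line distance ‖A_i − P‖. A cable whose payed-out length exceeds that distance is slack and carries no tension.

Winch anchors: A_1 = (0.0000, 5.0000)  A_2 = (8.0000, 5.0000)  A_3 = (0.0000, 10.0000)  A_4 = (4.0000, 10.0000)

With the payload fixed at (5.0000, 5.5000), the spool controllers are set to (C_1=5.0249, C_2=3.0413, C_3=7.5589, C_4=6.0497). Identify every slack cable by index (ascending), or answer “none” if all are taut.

cable 1: √((-5.0000)²+(-0.5000)²)=5.0249, C_1=5.0249: taut
cable 2: √((3.0000)²+(-0.5000)²)=3.0414, C_2=3.0413: taut
cable 3: √((-5.0000)²+(4.5000)²)=6.7268, C_3=7.5589: slack
cable 4: √((-1.0000)²+(4.5000)²)=4.6098, C_4=6.0497: slack

3, 4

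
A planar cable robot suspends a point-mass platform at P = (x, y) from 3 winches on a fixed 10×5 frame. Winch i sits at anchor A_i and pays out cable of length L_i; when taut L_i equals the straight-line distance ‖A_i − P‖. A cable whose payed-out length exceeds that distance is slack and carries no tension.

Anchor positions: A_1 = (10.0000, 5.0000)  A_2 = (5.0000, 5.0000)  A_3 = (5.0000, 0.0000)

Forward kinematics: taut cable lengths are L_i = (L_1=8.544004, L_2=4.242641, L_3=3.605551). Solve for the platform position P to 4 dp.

(2.0000, 2.0000)

expand ‖A_i−P‖²=L_i² and subtract eq 1 (q_i ≔ ‖A_i‖²−L_i²)
q_1 = 100.0000+25.0000−73.0000 = 52.0000
eq1−eq2 → [10.0000  0.0000]·P = 20.0000
eq1−eq3 → [10.0000  10.0000]·P = 40.0000
2×2 solve → P = (2.0000, 2.0000)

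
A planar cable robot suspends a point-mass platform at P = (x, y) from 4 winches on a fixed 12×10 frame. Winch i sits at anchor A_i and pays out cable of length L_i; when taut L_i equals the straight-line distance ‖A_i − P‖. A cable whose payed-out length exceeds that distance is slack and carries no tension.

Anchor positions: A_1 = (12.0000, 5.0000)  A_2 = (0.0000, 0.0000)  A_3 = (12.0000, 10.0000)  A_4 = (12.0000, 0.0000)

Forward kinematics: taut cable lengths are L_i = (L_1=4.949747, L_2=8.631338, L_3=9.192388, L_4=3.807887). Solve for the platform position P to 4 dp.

each cable: (A_i−P)·(A_i−P) = L_i²; let c_i = ‖A_i‖²−L_i²
c_1 = 144.0000+25.0000−24.5000 = 144.5000
row 1: 24.0000x + 10.0000y = 219.0000  (c_2=-74.5000)
row 2: 0.0000x − 10.0000y = -15.0000  (c_3=159.5000)
row 3: 0.0000x + 10.0000y = 15.0000  (c_4=129.5000)
Cramer on rows 1–2 → x = 8.5000, y = 1.5000
check cable 4: ‖A_4−P‖² = 14.5000 ≈ L_4² = 14.5000 ✓

(8.5000, 1.5000)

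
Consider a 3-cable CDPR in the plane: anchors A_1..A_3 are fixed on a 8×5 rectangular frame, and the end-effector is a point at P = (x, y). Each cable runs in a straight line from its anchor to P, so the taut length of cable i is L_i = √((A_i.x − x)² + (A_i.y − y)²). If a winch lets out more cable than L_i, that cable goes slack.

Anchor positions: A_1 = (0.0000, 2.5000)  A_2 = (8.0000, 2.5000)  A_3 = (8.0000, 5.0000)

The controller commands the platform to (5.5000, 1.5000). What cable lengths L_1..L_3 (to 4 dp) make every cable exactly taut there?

(5.5902, 2.6926, 4.3012)

L_1 = √((0.0000−5.5000)² + (2.5000−1.5000)²) = 5.5902
L_2 = √((8.0000−5.5000)² + (2.5000−1.5000)²) = 2.6926
L_3 = √((8.0000−5.5000)² + (5.0000−1.5000)²) = 4.3012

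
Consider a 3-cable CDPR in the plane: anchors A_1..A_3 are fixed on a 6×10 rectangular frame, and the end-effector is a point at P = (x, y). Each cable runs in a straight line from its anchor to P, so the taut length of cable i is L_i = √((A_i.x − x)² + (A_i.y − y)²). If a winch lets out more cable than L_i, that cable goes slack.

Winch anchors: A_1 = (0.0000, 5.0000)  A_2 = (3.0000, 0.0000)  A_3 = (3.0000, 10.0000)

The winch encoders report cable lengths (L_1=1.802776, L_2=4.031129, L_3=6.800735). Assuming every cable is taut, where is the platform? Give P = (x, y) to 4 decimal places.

(1.0000, 3.5000)

each cable: (A_i−P)·(A_i−P) = L_i²; let c_i = ‖A_i‖²−L_i²
c_1 = 0.0000+25.0000−3.2500 = 21.7500
row 1: -6.0000x + 10.0000y = 29.0000  (c_2=-7.2500)
row 2: -6.0000x − 10.0000y = -41.0000  (c_3=62.7500)
Cramer on rows 1–2 → x = 1.0000, y = 3.5000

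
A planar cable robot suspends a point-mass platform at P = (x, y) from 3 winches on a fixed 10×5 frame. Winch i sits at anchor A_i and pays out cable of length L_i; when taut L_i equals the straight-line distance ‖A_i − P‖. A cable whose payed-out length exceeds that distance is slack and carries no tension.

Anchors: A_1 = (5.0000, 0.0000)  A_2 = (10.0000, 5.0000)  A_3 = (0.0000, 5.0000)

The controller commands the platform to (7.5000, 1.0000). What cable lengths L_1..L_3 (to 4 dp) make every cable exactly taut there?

cable 1: Δx=-2.5000, Δy=-1.0000; L_1 = √(Δx²+Δy²) = 2.6926
cable 2: Δx=2.5000, Δy=4.0000; L_2 = √(Δx²+Δy²) = 4.7170
cable 3: Δx=-7.5000, Δy=4.0000; L_3 = √(Δx²+Δy²) = 8.5000

(2.6926, 4.7170, 8.5000)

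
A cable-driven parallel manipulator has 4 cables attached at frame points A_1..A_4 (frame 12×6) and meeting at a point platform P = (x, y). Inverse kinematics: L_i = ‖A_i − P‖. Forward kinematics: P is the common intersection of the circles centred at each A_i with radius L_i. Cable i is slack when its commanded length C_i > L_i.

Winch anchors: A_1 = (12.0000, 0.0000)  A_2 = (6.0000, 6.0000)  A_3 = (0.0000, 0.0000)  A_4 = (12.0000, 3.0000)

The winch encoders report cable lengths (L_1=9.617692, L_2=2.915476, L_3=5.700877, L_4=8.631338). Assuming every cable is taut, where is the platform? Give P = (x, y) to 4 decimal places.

expand ‖A_i−P‖²=L_i² and subtract eq 1 (q_i ≔ ‖A_i‖²−L_i²)
q_1 = 144.0000+0.0000−92.5000 = 51.5000
eq1−eq2 → [12.0000  -12.0000]·P = -12.0000
eq1−eq3 → [24.0000  0.0000]·P = 84.0000
eq1−eq4 → [0.0000  -6.0000]·P = -27.0000
2×2 solve → P = (3.5000, 4.5000)
check cable 4: ‖A_4−P‖² = 74.5000 ≈ L_4² = 74.5000 ✓

(3.5000, 4.5000)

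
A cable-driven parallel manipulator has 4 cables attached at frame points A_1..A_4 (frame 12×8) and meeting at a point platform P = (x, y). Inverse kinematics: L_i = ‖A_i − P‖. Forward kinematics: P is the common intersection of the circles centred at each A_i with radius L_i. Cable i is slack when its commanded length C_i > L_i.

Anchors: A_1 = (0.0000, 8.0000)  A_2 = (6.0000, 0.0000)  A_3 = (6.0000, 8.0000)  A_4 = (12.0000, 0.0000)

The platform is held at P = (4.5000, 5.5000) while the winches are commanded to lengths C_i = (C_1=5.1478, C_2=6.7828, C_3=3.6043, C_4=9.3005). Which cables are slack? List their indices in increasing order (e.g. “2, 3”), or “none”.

2, 3

i=1: geometric 5.1478 vs commanded 5.1478 ⇒ taut
i=2: geometric 5.7009 vs commanded 6.7828 ⇒ slack
i=3: geometric 2.9155 vs commanded 3.6043 ⇒ slack
i=4: geometric 9.3005 vs commanded 9.3005 ⇒ taut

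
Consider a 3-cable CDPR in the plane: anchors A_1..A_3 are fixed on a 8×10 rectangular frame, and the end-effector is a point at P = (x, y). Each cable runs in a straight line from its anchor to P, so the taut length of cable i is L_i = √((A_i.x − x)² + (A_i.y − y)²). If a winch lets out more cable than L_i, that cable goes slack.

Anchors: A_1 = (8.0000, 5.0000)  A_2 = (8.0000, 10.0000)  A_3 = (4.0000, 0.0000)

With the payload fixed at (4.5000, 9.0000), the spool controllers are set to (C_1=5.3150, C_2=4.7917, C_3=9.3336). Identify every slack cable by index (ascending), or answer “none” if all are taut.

2, 3

i=1: geometric 5.3151 vs commanded 5.3150 ⇒ taut
i=2: geometric 3.6401 vs commanded 4.7917 ⇒ slack
i=3: geometric 9.0139 vs commanded 9.3336 ⇒ slack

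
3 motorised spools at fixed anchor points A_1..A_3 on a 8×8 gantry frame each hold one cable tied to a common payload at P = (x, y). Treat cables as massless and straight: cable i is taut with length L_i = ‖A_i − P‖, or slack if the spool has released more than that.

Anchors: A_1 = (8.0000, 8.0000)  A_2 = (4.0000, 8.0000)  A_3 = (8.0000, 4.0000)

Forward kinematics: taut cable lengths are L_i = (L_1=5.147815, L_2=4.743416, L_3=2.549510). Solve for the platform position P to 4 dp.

circle eqns → linear via eq_j − eq_1; set c_j = A_j·A_j − L_j²
c_1 = 64.0000+64.0000−26.5000 = 101.5000
8.0000·x + 0.0000·y = c_1−c_2 = 44.0000
0.0000·x + 8.0000·y = c_1−c_3 = 28.0000
solve first two rows → x=5.5000, y=3.5000

(5.5000, 3.5000)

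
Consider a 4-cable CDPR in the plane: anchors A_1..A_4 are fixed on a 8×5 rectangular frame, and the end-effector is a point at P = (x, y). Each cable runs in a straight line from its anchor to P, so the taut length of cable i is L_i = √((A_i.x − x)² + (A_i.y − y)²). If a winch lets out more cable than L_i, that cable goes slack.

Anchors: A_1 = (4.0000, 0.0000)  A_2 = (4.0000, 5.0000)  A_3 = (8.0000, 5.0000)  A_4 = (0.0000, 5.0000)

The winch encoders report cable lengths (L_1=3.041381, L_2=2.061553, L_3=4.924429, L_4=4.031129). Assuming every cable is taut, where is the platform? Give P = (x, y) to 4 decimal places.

circle eqns → linear via eq_j − eq_1; set c_j = A_j·A_j − L_j²
c_1 = 16.0000+0.0000−9.2500 = 6.7500
0.0000·x − 10.0000·y = c_1−c_2 = -30.0000
-8.0000·x − 10.0000·y = c_1−c_3 = -58.0000
8.0000·x − 10.0000·y = c_1−c_4 = -2.0000
solve first two rows → x=3.5000, y=3.0000
check cable 4: ‖A_4−P‖² = 16.2500 ≈ L_4² = 16.2500 ✓

(3.5000, 3.0000)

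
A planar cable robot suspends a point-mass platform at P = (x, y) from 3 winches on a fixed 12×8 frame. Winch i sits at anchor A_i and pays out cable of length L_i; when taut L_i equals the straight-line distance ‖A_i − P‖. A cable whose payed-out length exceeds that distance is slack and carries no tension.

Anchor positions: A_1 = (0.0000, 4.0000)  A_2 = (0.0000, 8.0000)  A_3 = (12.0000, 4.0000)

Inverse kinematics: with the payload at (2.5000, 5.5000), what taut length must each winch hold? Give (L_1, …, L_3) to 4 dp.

(2.9155, 3.5355, 9.6177)

cable 1: Δx=-2.5000, Δy=-1.5000; L_1 = √(Δx²+Δy²) = 2.9155
cable 2: Δx=-2.5000, Δy=2.5000; L_2 = √(Δx²+Δy²) = 3.5355
cable 3: Δx=9.5000, Δy=-1.5000; L_3 = √(Δx²+Δy²) = 9.6177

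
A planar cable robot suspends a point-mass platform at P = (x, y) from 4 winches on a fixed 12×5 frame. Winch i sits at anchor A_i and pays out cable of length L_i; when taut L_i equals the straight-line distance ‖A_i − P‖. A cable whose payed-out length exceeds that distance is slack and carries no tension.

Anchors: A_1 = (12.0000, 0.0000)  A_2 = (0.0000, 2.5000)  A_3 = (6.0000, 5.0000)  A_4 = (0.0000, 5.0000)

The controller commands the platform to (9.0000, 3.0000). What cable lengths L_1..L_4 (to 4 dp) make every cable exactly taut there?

cable 1: Δx=3.0000, Δy=-3.0000; L_1 = √(Δx²+Δy²) = 4.2426
cable 2: Δx=-9.0000, Δy=-0.5000; L_2 = √(Δx²+Δy²) = 9.0139
cable 3: Δx=-3.0000, Δy=2.0000; L_3 = √(Δx²+Δy²) = 3.6056
cable 4: Δx=-9.0000, Δy=2.0000; L_4 = √(Δx²+Δy²) = 9.2195

(4.2426, 9.0139, 3.6056, 9.2195)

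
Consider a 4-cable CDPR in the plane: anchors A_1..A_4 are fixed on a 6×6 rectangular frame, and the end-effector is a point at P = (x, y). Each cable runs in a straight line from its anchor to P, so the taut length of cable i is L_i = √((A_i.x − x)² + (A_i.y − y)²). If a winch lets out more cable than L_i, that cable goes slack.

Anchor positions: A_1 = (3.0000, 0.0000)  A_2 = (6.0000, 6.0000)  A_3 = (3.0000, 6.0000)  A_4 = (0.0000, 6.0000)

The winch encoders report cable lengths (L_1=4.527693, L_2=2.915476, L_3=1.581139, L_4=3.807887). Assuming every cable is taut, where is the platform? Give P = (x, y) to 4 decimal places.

(3.5000, 4.5000)

expand ‖A_i−P‖²=L_i² and subtract eq 1 (k_i ≔ ‖A_i‖²−L_i²)
k_1 = 9.0000+0.0000−20.5000 = -11.5000
eq1−eq2 → [-6.0000  -12.0000]·P = -75.0000
eq1−eq3 → [0.0000  -12.0000]·P = -54.0000
eq1−eq4 → [6.0000  -12.0000]·P = -33.0000
2×2 solve → P = (3.5000, 4.5000)
check cable 4: ‖A_4−P‖² = 14.5000 ≈ L_4² = 14.5000 ✓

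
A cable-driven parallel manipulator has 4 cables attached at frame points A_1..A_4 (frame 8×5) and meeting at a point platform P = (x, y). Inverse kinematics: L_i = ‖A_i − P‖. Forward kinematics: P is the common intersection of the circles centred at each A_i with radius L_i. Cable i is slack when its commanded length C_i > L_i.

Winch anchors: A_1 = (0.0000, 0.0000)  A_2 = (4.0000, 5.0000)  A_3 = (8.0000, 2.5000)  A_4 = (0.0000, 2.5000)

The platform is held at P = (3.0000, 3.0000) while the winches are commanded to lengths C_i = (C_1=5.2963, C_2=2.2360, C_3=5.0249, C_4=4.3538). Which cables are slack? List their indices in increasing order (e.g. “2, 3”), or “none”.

1, 4

cable 1: √((-3.0000)²+(-3.0000)²)=4.2426, C_1=5.2963: slack
cable 2: √((1.0000)²+(2.0000)²)=2.2361, C_2=2.2360: taut
cable 3: √((5.0000)²+(-0.5000)²)=5.0249, C_3=5.0249: taut
cable 4: √((-3.0000)²+(-0.5000)²)=3.0414, C_4=4.3538: slack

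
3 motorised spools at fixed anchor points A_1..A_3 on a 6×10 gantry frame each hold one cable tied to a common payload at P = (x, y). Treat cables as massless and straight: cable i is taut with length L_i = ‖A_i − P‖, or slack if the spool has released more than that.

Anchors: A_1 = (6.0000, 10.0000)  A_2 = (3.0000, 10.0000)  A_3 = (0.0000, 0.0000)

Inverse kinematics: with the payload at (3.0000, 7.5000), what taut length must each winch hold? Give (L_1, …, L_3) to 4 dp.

(3.9051, 2.5000, 8.0777)

cable 1: Δx=3.0000, Δy=2.5000; L_1 = √(Δx²+Δy²) = 3.9051
cable 2: Δx=0.0000, Δy=2.5000; L_2 = √(Δx²+Δy²) = 2.5000
cable 3: Δx=-3.0000, Δy=-7.5000; L_3 = √(Δx²+Δy²) = 8.0777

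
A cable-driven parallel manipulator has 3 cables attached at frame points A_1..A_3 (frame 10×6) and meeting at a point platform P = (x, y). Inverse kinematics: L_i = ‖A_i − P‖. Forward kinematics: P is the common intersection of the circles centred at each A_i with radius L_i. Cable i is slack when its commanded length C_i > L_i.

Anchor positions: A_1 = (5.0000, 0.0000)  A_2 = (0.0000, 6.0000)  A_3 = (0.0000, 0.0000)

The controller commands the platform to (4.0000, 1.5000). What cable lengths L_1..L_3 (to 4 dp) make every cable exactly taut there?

(1.8028, 6.0208, 4.2720)

cable 1: Δx=1.0000, Δy=-1.5000; L_1 = √(Δx²+Δy²) = 1.8028
cable 2: Δx=-4.0000, Δy=4.5000; L_2 = √(Δx²+Δy²) = 6.0208
cable 3: Δx=-4.0000, Δy=-1.5000; L_3 = √(Δx²+Δy²) = 4.2720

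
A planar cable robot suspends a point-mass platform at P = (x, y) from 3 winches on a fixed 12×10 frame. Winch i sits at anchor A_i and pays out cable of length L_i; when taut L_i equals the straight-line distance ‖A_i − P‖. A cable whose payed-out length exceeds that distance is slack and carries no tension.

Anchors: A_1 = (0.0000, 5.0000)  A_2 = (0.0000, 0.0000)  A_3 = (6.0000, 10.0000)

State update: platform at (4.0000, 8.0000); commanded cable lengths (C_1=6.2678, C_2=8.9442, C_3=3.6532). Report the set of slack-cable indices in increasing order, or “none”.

1, 3

i=1: geometric 5.0000 vs commanded 6.2678 ⇒ slack
i=2: geometric 8.9443 vs commanded 8.9442 ⇒ taut
i=3: geometric 2.8284 vs commanded 3.6532 ⇒ slack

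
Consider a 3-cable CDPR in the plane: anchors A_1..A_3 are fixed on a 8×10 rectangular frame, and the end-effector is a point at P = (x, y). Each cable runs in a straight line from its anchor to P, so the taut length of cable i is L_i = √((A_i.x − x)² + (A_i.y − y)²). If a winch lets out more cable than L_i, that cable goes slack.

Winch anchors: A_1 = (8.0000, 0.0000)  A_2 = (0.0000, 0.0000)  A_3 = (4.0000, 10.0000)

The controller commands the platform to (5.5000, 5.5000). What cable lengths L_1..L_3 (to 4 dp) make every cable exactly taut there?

cable 1: Δx=2.5000, Δy=-5.5000; L_1 = √(Δx²+Δy²) = 6.0415
cable 2: Δx=-5.5000, Δy=-5.5000; L_2 = √(Δx²+Δy²) = 7.7782
cable 3: Δx=-1.5000, Δy=4.5000; L_3 = √(Δx²+Δy²) = 4.7434

(6.0415, 7.7782, 4.7434)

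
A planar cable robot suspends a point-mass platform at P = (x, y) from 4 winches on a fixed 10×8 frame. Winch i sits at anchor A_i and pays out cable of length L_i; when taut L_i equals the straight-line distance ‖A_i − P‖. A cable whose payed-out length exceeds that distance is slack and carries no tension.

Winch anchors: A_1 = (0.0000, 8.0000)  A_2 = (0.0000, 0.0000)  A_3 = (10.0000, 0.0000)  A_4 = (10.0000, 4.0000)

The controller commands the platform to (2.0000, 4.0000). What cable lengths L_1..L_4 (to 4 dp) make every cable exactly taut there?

L_1 = √((0.0000−2.0000)² + (8.0000−4.0000)²) = 4.4721
L_2 = √((0.0000−2.0000)² + (0.0000−4.0000)²) = 4.4721
L_3 = √((10.0000−2.0000)² + (0.0000−4.0000)²) = 8.9443
L_4 = √((10.0000−2.0000)² + (4.0000−4.0000)²) = 8.0000

(4.4721, 4.4721, 8.9443, 8.0000)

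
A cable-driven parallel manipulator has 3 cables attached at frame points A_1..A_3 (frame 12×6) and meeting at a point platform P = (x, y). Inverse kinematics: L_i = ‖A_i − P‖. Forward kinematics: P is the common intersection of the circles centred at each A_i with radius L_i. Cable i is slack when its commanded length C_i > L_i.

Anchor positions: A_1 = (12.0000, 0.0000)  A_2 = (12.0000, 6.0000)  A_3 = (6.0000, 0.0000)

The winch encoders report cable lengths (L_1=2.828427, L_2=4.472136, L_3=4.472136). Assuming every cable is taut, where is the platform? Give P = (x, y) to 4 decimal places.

(10.0000, 2.0000)

circle eqns → linear via eq_j − eq_1; set k_j = A_j·A_j − L_j²
k_1 = 144.0000+0.0000−8.0000 = 136.0000
0.0000·x − 12.0000·y = k_1−k_2 = -24.0000
12.0000·x + 0.0000·y = k_1−k_3 = 120.0000
solve first two rows → x=10.0000, y=2.0000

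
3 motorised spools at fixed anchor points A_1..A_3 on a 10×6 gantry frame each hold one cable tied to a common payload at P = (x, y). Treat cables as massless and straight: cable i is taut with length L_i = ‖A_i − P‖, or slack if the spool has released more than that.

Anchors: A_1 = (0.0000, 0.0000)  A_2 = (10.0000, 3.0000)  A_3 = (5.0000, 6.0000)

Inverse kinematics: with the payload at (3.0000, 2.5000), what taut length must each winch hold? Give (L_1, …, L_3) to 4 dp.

(3.9051, 7.0178, 4.0311)

cable 1: Δx=-3.0000, Δy=-2.5000; L_1 = √(Δx²+Δy²) = 3.9051
cable 2: Δx=7.0000, Δy=0.5000; L_2 = √(Δx²+Δy²) = 7.0178
cable 3: Δx=2.0000, Δy=3.5000; L_3 = √(Δx²+Δy²) = 4.0311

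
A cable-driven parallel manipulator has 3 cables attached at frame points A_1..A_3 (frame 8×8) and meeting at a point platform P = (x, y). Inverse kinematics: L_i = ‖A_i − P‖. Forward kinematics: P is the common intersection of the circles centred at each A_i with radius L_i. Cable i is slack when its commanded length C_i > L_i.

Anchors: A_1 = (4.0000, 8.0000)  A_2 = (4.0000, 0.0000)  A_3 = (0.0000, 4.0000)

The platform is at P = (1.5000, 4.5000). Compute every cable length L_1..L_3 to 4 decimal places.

(4.3012, 5.1478, 1.5811)

L_1 = √((4.0000−1.5000)² + (8.0000−4.5000)²) = 4.3012
L_2 = √((4.0000−1.5000)² + (0.0000−4.5000)²) = 5.1478
L_3 = √((0.0000−1.5000)² + (4.0000−4.5000)²) = 1.5811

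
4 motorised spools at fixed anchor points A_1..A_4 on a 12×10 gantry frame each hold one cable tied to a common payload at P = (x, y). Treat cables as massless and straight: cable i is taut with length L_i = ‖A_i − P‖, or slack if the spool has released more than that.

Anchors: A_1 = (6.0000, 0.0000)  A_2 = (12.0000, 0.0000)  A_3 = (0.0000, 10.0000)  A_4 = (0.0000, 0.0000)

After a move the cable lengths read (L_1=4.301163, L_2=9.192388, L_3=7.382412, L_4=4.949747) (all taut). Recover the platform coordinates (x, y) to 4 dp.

(3.5000, 3.5000)

each cable: (A_i−P)·(A_i−P) = L_i²; let c_i = ‖A_i‖²−L_i²
c_1 = 36.0000+0.0000−18.5000 = 17.5000
row 1: -12.0000x + 0.0000y = -42.0000  (c_2=59.5000)
row 2: 12.0000x − 20.0000y = -28.0000  (c_3=45.5000)
row 3: 12.0000x + 0.0000y = 42.0000  (c_4=-24.5000)
Cramer on rows 1–2 → x = 3.5000, y = 3.5000
check cable 4: ‖A_4−P‖² = 24.5000 ≈ L_4² = 24.5000 ✓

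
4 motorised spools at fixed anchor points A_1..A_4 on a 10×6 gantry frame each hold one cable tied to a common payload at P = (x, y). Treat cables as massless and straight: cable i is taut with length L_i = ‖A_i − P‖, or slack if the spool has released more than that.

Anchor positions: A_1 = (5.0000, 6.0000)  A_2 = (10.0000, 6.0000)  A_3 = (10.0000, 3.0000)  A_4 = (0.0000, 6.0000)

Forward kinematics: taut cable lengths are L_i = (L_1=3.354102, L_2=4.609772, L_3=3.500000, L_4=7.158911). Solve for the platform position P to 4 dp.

expand ‖A_i−P‖²=L_i² and subtract eq 1 (k_i ≔ ‖A_i‖²−L_i²)
k_1 = 25.0000+36.0000−11.2500 = 49.7500
eq1−eq2 → [-10.0000  0.0000]·P = -65.0000
eq1−eq3 → [-10.0000  6.0000]·P = -47.0000
eq1−eq4 → [10.0000  0.0000]·P = 65.0000
2×2 solve → P = (6.5000, 3.0000)
check cable 4: ‖A_4−P‖² = 51.2500 ≈ L_4² = 51.2500 ✓

(6.5000, 3.0000)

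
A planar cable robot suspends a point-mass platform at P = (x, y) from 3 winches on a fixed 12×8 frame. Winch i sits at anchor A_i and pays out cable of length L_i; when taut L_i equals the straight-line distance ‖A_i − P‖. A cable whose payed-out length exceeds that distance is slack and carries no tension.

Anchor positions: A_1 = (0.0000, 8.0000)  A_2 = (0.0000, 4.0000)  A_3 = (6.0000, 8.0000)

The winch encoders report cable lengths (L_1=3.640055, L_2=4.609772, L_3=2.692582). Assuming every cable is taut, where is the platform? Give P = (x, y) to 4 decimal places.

each cable: (A_i−P)·(A_i−P) = L_i²; let k_i = ‖A_i‖²−L_i²
k_1 = 0.0000+64.0000−13.2500 = 50.7500
row 1: 0.0000x + 8.0000y = 56.0000  (k_2=-5.2500)
row 2: -12.0000x + 0.0000y = -42.0000  (k_3=92.7500)
Cramer on rows 1–2 → x = 3.5000, y = 7.0000

(3.5000, 7.0000)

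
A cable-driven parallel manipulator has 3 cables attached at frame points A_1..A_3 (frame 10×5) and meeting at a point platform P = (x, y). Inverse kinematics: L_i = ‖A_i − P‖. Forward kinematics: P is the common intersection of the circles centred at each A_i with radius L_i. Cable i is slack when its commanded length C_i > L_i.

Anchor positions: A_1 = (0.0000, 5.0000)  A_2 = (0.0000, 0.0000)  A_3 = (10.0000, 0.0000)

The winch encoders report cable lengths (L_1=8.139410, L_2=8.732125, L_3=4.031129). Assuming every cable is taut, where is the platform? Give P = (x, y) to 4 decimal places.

(8.0000, 3.5000)

expand ‖A_i−P‖²=L_i² and subtract eq 1 (k_i ≔ ‖A_i‖²−L_i²)
k_1 = 0.0000+25.0000−66.2500 = -41.2500
eq1−eq2 → [0.0000  10.0000]·P = 35.0000
eq1−eq3 → [-20.0000  10.0000]·P = -125.0000
2×2 solve → P = (8.0000, 3.5000)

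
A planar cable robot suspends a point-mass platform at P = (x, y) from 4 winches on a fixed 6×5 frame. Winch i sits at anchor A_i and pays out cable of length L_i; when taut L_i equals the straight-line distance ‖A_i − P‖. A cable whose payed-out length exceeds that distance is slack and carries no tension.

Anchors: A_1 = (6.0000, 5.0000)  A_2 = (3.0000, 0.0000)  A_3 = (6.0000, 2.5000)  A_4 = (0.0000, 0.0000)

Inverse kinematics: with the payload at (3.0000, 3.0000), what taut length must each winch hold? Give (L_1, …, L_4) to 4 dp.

(3.6056, 3.0000, 3.0414, 4.2426)

L_1 = √((6.0000−3.0000)² + (5.0000−3.0000)²) = 3.6056
L_2 = √((3.0000−3.0000)² + (0.0000−3.0000)²) = 3.0000
L_3 = √((6.0000−3.0000)² + (2.5000−3.0000)²) = 3.0414
L_4 = √((0.0000−3.0000)² + (0.0000−3.0000)²) = 4.2426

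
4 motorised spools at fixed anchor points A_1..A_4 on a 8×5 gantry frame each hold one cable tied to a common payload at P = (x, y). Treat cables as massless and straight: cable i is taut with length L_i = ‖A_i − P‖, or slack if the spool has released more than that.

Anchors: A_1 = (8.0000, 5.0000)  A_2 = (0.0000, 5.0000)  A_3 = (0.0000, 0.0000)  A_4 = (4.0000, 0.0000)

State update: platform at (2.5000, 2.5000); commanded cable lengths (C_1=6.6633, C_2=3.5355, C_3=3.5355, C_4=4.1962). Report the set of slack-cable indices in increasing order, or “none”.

1, 4

cable 1: √((5.5000)²+(2.5000)²)=6.0415, C_1=6.6633: slack
cable 2: √((-2.5000)²+(2.5000)²)=3.5355, C_2=3.5355: taut
cable 3: √((-2.5000)²+(-2.5000)²)=3.5355, C_3=3.5355: taut
cable 4: √((1.5000)²+(-2.5000)²)=2.9155, C_4=4.1962: slack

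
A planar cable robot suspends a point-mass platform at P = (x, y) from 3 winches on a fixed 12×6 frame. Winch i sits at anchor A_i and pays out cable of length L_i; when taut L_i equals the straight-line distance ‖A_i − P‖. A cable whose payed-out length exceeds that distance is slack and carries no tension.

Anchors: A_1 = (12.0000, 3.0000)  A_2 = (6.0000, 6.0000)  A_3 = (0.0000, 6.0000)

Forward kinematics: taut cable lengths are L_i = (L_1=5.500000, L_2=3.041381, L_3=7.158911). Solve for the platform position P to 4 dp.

(6.5000, 3.0000)

each cable: (A_i−P)·(A_i−P) = L_i²; let k_i = ‖A_i‖²−L_i²
k_1 = 144.0000+9.0000−30.2500 = 122.7500
row 1: 12.0000x − 6.0000y = 60.0000  (k_2=62.7500)
row 2: 24.0000x − 6.0000y = 138.0000  (k_3=-15.2500)
Cramer on rows 1–2 → x = 6.5000, y = 3.0000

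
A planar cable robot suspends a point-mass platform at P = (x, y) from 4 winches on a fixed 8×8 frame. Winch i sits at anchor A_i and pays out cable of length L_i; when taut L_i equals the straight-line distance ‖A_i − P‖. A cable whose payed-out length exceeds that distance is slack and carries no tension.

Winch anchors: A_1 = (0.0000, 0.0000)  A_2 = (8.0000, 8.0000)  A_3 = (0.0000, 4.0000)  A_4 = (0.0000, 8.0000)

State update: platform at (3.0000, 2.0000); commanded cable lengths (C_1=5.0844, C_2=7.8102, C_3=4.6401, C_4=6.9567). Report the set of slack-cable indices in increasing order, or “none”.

cable 1: √((-3.0000)²+(-2.0000)²)=3.6056, C_1=5.0844: slack
cable 2: √((5.0000)²+(6.0000)²)=7.8102, C_2=7.8102: taut
cable 3: √((-3.0000)²+(2.0000)²)=3.6056, C_3=4.6401: slack
cable 4: √((-3.0000)²+(6.0000)²)=6.7082, C_4=6.9567: slack

1, 3, 4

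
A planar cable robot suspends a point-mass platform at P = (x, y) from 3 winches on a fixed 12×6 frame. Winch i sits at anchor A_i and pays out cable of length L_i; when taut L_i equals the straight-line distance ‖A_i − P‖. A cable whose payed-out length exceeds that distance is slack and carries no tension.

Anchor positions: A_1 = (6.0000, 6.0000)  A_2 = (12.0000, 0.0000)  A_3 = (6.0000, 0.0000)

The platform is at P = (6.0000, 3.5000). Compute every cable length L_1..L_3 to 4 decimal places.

L_1: Δ = A_1−P = (0.0000, 2.5000) → ‖Δ‖ = √6.2500 = 2.5000
L_2: Δ = A_2−P = (6.0000, -3.5000) → ‖Δ‖ = √48.2500 = 6.9462
L_3: Δ = A_3−P = (0.0000, -3.5000) → ‖Δ‖ = √12.2500 = 3.5000

(2.5000, 6.9462, 3.5000)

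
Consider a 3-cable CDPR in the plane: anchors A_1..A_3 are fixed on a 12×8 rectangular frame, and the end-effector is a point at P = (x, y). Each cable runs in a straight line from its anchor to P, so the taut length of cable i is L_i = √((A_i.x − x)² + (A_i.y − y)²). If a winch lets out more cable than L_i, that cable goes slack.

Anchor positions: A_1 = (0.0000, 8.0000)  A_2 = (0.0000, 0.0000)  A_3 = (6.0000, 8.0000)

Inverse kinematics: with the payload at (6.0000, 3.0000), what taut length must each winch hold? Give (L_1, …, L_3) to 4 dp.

(7.8102, 6.7082, 5.0000)

L_1 = √((0.0000−6.0000)² + (8.0000−3.0000)²) = 7.8102
L_2 = √((0.0000−6.0000)² + (0.0000−3.0000)²) = 6.7082
L_3 = √((6.0000−6.0000)² + (8.0000−3.0000)²) = 5.0000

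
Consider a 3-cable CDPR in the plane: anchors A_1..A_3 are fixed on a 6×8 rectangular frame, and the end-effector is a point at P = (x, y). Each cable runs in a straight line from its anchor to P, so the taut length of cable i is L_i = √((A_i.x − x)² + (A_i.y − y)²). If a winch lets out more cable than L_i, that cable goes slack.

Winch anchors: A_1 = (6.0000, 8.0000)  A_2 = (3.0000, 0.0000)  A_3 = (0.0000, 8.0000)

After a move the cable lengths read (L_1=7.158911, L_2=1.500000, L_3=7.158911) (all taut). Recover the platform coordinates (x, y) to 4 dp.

(3.0000, 1.5000)

each cable: (A_i−P)·(A_i−P) = L_i²; let k_i = ‖A_i‖²−L_i²
k_1 = 36.0000+64.0000−51.2500 = 48.7500
row 1: 6.0000x + 16.0000y = 42.0000  (k_2=6.7500)
row 2: 12.0000x + 0.0000y = 36.0000  (k_3=12.7500)
Cramer on rows 1–2 → x = 3.0000, y = 1.5000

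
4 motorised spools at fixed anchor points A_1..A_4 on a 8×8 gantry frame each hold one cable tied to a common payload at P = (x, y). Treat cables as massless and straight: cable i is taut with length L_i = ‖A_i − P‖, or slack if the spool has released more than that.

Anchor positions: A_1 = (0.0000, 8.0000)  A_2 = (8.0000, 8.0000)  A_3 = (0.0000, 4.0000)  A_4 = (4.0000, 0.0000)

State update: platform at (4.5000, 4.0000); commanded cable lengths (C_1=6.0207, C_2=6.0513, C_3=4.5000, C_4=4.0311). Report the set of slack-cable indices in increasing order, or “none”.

cable 1: √((-4.5000)²+(4.0000)²)=6.0208, C_1=6.0207: taut
cable 2: √((3.5000)²+(4.0000)²)=5.3151, C_2=6.0513: slack
cable 3: √((-4.5000)²+(0.0000)²)=4.5000, C_3=4.5000: taut
cable 4: √((-0.5000)²+(-4.0000)²)=4.0311, C_4=4.0311: taut

2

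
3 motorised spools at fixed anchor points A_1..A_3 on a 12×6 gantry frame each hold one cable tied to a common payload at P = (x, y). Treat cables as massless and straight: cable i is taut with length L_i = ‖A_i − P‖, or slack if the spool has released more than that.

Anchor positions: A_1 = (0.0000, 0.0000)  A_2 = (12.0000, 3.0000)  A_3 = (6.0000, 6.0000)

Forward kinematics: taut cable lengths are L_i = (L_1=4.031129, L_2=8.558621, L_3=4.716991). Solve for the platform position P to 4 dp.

expand ‖A_i−P‖²=L_i² and subtract eq 1 (q_i ≔ ‖A_i‖²−L_i²)
q_1 = 0.0000+0.0000−16.2500 = -16.2500
eq1−eq2 → [-24.0000  -6.0000]·P = -96.0000
eq1−eq3 → [-12.0000  -12.0000]·P = -66.0000
2×2 solve → P = (3.5000, 2.0000)

(3.5000, 2.0000)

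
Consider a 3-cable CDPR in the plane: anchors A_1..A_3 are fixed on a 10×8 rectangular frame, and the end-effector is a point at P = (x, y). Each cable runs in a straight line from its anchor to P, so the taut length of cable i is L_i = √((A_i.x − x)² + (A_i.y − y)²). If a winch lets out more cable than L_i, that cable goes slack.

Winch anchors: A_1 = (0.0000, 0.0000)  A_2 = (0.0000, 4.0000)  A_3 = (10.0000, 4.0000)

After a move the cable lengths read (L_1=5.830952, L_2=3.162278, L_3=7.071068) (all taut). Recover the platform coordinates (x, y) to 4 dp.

expand ‖A_i−P‖²=L_i² and subtract eq 1 (k_i ≔ ‖A_i‖²−L_i²)
k_1 = 0.0000+0.0000−34.0000 = -34.0000
eq1−eq2 → [0.0000  -8.0000]·P = -40.0000
eq1−eq3 → [-20.0000  -8.0000]·P = -100.0000
2×2 solve → P = (3.0000, 5.0000)

(3.0000, 5.0000)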